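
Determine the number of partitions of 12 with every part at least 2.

21

They are:
12
10+2
9+3
8+4
8+2+2
7+5
7+3+2
6+6
6+4+2
6+3+3
6+2+2+2
5+5+2
5+4+3
5+3+2+2
4+4+4
4+4+2+2
4+3+3+2
4+2+2+2+2
3+3+3+3
3+3+2+2+2
2+2+2+2+2+2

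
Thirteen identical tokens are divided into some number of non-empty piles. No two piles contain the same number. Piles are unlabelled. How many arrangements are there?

18

Enumerating:
13
12,1
11,2
10,3
10,2,1
9,4
9,3,1
8,5
8,4,1
8,3,2
7,6
7,5,1
7,4,2
7,3,2,1
6,5,2
6,4,3
6,4,2,1
5,4,3,1
Counting gives 18.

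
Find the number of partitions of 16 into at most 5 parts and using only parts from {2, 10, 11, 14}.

2

Listing the qualifying partitions of 16:
14, 2
10, 2, 2, 2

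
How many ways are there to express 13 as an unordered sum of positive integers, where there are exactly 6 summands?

The partitions of 13 that satisfy the conditions:
8+1+1+1+1+1
7+2+1+1+1+1
6+3+1+1+1+1
6+2+2+1+1+1
5+4+1+1+1+1
5+3+2+1+1+1
5+2+2+2+1+1
4+4+2+1+1+1
4+3+3+1+1+1
4+3+2+2+1+1
4+2+2+2+2+1
3+3+3+2+1+1
3+3+2+2+2+1
3+2+2+2+2+2
That's 14 in total.

14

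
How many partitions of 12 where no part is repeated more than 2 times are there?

36

There are too many to list fully; the first 12 (by largest part) are:
12
11+1
10+2
10+1+1
9+3
9+2+1
8+4
8+3+1
8+2+2
8+2+1+1
7+5
7+4+1
…and 24 more, for 36 total.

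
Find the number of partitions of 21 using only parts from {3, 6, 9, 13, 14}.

They are:
3 + 9 + 9
6 + 6 + 9
3 + 3 + 6 + 9
3 + 3 + 3 + 3 + 9
3 + 6 + 6 + 6
3 + 3 + 3 + 6 + 6
3 + 3 + 3 + 3 + 3 + 6
3 + 3 + 3 + 3 + 3 + 3 + 3
Counting gives 8.

8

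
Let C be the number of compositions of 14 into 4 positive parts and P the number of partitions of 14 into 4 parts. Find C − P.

263

Ordered (compositions into 4 parts): C(13,3) = 286.
Partitions of 14 into exactly 4 parts: 23.
Difference: 286 − 23 = 263.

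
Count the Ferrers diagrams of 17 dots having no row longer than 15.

295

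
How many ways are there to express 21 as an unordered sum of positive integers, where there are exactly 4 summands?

72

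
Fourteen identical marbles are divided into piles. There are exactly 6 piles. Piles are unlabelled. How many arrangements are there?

20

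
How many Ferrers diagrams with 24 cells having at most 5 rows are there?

333

A full systematic count gives 333.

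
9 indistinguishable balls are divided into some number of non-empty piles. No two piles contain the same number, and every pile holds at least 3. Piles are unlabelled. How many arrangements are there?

3

Enumerating:
9
3,6
4,5
Counting gives 3.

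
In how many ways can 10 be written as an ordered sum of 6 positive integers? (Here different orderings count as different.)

126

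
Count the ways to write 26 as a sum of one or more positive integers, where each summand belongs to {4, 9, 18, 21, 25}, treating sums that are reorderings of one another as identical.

Enumerating:
18,4,4
9,9,4,4

2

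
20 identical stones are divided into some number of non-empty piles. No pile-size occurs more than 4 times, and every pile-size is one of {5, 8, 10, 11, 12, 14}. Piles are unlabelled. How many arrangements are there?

Listing the qualifying partitions of 20:
12 + 8
10 + 10
10 + 5 + 5
5 + 5 + 5 + 5
That's 4 in total.

4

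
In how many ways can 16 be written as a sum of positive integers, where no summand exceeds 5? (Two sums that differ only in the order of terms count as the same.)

101

A full systematic count gives 101.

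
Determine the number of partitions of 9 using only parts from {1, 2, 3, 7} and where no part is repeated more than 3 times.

8

They are:
2 + 7
1 + 1 + 7
3 + 3 + 3
1 + 2 + 3 + 3
1 + 1 + 1 + 3 + 3
2 + 2 + 2 + 3
1 + 1 + 2 + 2 + 3
1 + 1 + 1 + 2 + 2 + 2
Counting gives 8.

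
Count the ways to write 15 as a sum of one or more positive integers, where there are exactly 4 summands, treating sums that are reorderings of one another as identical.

27

A partial list (first 12 by largest part):
12,1,1,1
11,2,1,1
10,3,1,1
10,2,2,1
9,4,1,1
9,3,2,1
9,2,2,2
8,5,1,1
8,4,2,1
8,3,3,1
8,3,2,2
7,6,1,1
…and 15 more, for 27 total.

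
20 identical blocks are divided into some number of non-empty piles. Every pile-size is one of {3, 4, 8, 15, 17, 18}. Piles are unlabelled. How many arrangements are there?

They are:
17, 3
8, 8, 4
8, 4, 4, 4
8, 3, 3, 3, 3
4, 4, 4, 4, 4
4, 4, 3, 3, 3, 3

6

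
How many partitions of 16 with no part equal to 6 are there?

189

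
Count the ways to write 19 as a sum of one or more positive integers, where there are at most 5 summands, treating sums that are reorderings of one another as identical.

164

Direct enumeration gives 164 partitions.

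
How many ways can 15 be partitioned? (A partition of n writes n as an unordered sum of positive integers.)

A full systematic count gives 176.

176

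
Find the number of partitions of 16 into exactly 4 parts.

A partial list (first 12 by largest part):
13+1+1+1
12+2+1+1
11+3+1+1
11+2+2+1
10+4+1+1
10+3+2+1
10+2+2+2
9+5+1+1
9+4+2+1
9+3+3+1
9+3+2+2
8+6+1+1
…and 22 more, for 34 total.

34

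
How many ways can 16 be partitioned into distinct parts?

A partial list (first 12 by largest part):
16
15, 1
14, 2
13, 3
13, 2, 1
12, 4
12, 3, 1
11, 5
11, 4, 1
11, 3, 2
10, 6
10, 5, 1
…and 20 more, for 32 total.

32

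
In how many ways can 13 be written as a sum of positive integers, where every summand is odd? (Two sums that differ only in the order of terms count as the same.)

18

Enumerating:
13
11 + 1 + 1
9 + 3 + 1
9 + 1 + 1 + 1 + 1
7 + 5 + 1
7 + 3 + 3
7 + 3 + 1 + 1 + 1
7 + 1 + 1 + 1 + 1 + 1 + 1
5 + 5 + 3
5 + 5 + 1 + 1 + 1
5 + 3 + 3 + 1 + 1
5 + 3 + 1 + 1 + 1 + 1 + 1
5 + 1 + 1 + 1 + 1 + 1 + 1 + 1 + 1
3 + 3 + 3 + 3 + 1
3 + 3 + 3 + 1 + 1 + 1 + 1
3 + 3 + 1 + 1 + 1 + 1 + 1 + 1 + 1
3 + 1 + 1 + 1 + 1 + 1 + 1 + 1 + 1 + 1 + 1
1 + 1 + 1 + 1 + 1 + 1 + 1 + 1 + 1 + 1 + 1 + 1 + 1
Counting gives 18.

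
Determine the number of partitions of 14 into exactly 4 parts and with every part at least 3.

2

The partitions of 14 that satisfy the conditions:
5, 3, 3, 3
4, 4, 3, 3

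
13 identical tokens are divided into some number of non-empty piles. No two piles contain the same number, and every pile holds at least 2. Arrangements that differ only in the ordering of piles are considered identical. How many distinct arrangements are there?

10

Enumerating:
13
11 + 2
10 + 3
9 + 4
8 + 5
8 + 3 + 2
7 + 6
7 + 4 + 2
6 + 5 + 2
6 + 4 + 3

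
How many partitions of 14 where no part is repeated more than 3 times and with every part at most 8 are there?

65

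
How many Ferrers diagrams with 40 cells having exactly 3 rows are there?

Direct enumeration gives 133 partitions.

133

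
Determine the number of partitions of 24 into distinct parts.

122

Systematic enumeration (by largest part, then next-largest, …) yields 122.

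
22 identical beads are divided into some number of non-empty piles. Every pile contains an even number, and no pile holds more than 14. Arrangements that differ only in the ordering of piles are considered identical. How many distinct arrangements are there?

A partial list (first 12 by largest part):
14 + 8
14 + 6 + 2
14 + 4 + 4
14 + 4 + 2 + 2
14 + 2 + 2 + 2 + 2
12 + 10
12 + 8 + 2
12 + 6 + 4
12 + 6 + 2 + 2
12 + 4 + 4 + 2
12 + 4 + 2 + 2 + 2
12 + 2 + 2 + 2 + 2 + 2
…and 37 more, for 49 total.

49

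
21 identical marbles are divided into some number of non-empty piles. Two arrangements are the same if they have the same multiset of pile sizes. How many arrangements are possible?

Counting exhaustively, 792 partitions satisfy the conditions.

792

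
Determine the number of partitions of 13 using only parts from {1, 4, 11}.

They are:
11,1,1
4,4,4,1
4,4,1,1,1,1,1
4,1,1,1,1,1,1,1,1,1
1,1,1,1,1,1,1,1,1,1,1,1,1
Counting gives 5.

5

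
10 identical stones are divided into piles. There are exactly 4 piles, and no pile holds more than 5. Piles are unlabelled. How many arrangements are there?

Enumerating:
5 + 3 + 1 + 1
5 + 2 + 2 + 1
4 + 4 + 1 + 1
4 + 3 + 2 + 1
4 + 2 + 2 + 2
3 + 3 + 3 + 1
3 + 3 + 2 + 2

7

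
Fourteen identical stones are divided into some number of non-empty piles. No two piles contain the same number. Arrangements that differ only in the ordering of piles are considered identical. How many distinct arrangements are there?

22

Listing the qualifying partitions of 14:
14
13,1
12,2
11,3
11,2,1
10,4
10,3,1
9,5
9,4,1
9,3,2
8,6
8,5,1
8,4,2
8,3,2,1
7,6,1
7,5,2
7,4,3
7,4,2,1
6,5,3
6,5,2,1
6,4,3,1
5,4,3,2
Counting gives 22.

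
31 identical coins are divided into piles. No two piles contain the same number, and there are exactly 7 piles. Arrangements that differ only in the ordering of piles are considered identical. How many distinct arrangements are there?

They are:
10+6+5+4+3+2+1
9+7+5+4+3+2+1
8+7+6+4+3+2+1

3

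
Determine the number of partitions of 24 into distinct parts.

122

Direct enumeration gives 122 partitions.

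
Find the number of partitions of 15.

Enumerating by decreasing first part gives 176 partitions in all.

176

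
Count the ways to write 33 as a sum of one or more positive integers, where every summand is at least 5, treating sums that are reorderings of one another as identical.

There are 110 such partitions.

110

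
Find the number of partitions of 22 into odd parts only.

Systematic enumeration (by largest part, then next-largest, …) yields 89.

89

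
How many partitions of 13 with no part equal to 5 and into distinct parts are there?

14

Enumerating:
13
12+1
11+2
10+3
10+2+1
9+4
9+3+1
8+4+1
8+3+2
7+6
7+4+2
7+3+2+1
6+4+3
6+4+2+1
Counting gives 14.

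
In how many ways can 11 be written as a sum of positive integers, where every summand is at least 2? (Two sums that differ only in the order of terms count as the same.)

14

Listing the qualifying partitions of 11:
11
9,2
8,3
7,4
7,2,2
6,5
6,3,2
5,4,2
5,3,3
5,2,2,2
4,4,3
4,3,2,2
3,3,3,2
3,2,2,2,2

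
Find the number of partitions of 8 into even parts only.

5

Listing the qualifying partitions of 8:
8
6 + 2
4 + 4
4 + 2 + 2
2 + 2 + 2 + 2
That's 5 in total.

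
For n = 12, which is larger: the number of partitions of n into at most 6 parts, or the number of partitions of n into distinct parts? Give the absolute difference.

43

Partitions of 12 into at most 6 parts: 58.
Partitions of 12 into distinct parts: 15.
|58 − 15| = 43.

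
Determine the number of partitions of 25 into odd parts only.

142

There are 142 such partitions.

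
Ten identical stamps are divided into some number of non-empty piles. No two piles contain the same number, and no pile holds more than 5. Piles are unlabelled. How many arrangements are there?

3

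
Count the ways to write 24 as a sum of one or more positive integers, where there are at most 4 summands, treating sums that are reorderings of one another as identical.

Systematic enumeration (by largest part, then next-largest, …) yields 169.

169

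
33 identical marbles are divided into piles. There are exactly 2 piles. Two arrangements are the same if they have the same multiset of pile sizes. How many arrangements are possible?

Listing the qualifying partitions of 33:
32+1
31+2
30+3
29+4
28+5
27+6
26+7
25+8
24+9
23+10
22+11
21+12
20+13
19+14
18+15
17+16
Counting gives 16.

16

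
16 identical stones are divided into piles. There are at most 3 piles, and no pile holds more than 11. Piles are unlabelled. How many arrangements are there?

Enumerating:
11+5
11+4+1
11+3+2
10+6
10+5+1
10+4+2
10+3+3
9+7
9+6+1
9+5+2
9+4+3
8+8
8+7+1
8+6+2
8+5+3
8+4+4
7+7+2
7+6+3
7+5+4
6+6+4
6+5+5
That's 21 in total.

21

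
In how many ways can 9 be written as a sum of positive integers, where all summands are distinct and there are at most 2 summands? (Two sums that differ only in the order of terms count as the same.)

The partitions of 9 that satisfy the conditions:
9
1+8
2+7
3+6
4+5
That's 5 in total.

5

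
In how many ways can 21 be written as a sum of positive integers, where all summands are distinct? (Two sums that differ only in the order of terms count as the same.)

76

Counting exhaustively, 76 partitions satisfy the conditions.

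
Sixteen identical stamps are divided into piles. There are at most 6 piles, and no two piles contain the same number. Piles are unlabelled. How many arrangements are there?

A partial list (first 12 by largest part):
16
1 + 15
2 + 14
3 + 13
1 + 2 + 13
4 + 12
1 + 3 + 12
5 + 11
1 + 4 + 11
2 + 3 + 11
6 + 10
1 + 5 + 10
…and 20 more, for 32 total.

32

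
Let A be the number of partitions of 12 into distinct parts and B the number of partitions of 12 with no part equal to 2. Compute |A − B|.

Partitions of 12 into distinct parts: 15.
Partitions of 12 with no part equal to 2: 35.
|15 − 35| = 20.

20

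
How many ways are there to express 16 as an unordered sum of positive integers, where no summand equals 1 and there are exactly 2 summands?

7

The partitions of 16 that satisfy the conditions:
14+2
13+3
12+4
11+5
10+6
9+7
8+8
That's 7 in total.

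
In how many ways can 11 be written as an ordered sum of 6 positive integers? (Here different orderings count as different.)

A composition of 11 into 6 positive parts is chosen by placing 5 dividers among the 10 gaps between 11 units: C(10,5) = 252.

252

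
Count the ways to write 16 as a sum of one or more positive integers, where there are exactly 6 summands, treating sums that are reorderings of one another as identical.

There are too many to list fully; the first 12 (by largest part) are:
11+1+1+1+1+1
10+2+1+1+1+1
9+3+1+1+1+1
9+2+2+1+1+1
8+4+1+1+1+1
8+3+2+1+1+1
8+2+2+2+1+1
7+5+1+1+1+1
7+4+2+1+1+1
7+3+3+1+1+1
7+3+2+2+1+1
7+2+2+2+2+1
…and 23 more, for 35 total.

35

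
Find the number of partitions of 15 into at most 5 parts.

84

There are 84 such partitions.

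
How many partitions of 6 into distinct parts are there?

4

Listing the qualifying partitions of 6:
6
5 + 1
4 + 2
3 + 2 + 1
Counting gives 4.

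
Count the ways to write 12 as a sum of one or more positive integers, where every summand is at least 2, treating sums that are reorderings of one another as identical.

The partitions of 12 that satisfy the conditions:
12
10 + 2
9 + 3
8 + 4
8 + 2 + 2
7 + 5
7 + 3 + 2
6 + 6
6 + 4 + 2
6 + 3 + 3
6 + 2 + 2 + 2
5 + 5 + 2
5 + 4 + 3
5 + 3 + 2 + 2
4 + 4 + 4
4 + 4 + 2 + 2
4 + 3 + 3 + 2
4 + 2 + 2 + 2 + 2
3 + 3 + 3 + 3
3 + 3 + 2 + 2 + 2
2 + 2 + 2 + 2 + 2 + 2
That's 21 in total.

21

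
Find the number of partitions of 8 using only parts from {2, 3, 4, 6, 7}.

Enumerating:
2,6
4,4
2,2,4
2,3,3
2,2,2,2
That's 5 in total.

5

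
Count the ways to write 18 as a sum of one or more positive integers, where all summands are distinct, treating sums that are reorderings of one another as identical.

There are too many to list fully; the first 12 (by largest part) are:
18
1,17
2,16
3,15
1,2,15
4,14
1,3,14
5,13
1,4,13
2,3,13
6,12
1,5,12
…and 34 more, for 46 total.

46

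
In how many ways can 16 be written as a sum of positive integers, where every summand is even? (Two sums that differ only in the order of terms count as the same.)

22

They are:
16
14+2
12+4
12+2+2
10+6
10+4+2
10+2+2+2
8+8
8+6+2
8+4+4
8+4+2+2
8+2+2+2+2
6+6+4
6+6+2+2
6+4+4+2
6+4+2+2+2
6+2+2+2+2+2
4+4+4+4
4+4+4+2+2
4+4+2+2+2+2
4+2+2+2+2+2+2
2+2+2+2+2+2+2+2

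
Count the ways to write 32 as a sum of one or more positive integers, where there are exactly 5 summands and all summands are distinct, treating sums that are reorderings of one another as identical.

119

Counting exhaustively, 119 partitions satisfy the conditions.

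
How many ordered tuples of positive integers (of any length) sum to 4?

8

There are 3 gaps and each independently is a cut or not, giving 2^3 = 8.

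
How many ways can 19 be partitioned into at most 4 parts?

Systematic enumeration (by largest part, then next-largest, …) yields 94.

94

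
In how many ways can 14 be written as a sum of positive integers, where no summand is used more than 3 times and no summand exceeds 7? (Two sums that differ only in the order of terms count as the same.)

56

A partial list (first 12 by largest part):
7+7
7+6+1
7+5+2
7+5+1+1
7+4+3
7+4+2+1
7+4+1+1+1
7+3+3+1
7+3+2+2
7+3+2+1+1
7+2+2+2+1
7+2+2+1+1+1
…and 44 more, for 56 total.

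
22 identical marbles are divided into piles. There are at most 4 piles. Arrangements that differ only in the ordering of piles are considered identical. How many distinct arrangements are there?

136

There are 136 such partitions.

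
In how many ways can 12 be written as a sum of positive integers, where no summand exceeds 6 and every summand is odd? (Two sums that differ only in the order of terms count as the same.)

The partitions of 12 that satisfy the conditions:
5+5+1+1
5+3+3+1
5+3+1+1+1+1
5+1+1+1+1+1+1+1
3+3+3+3
3+3+3+1+1+1
3+3+1+1+1+1+1+1
3+1+1+1+1+1+1+1+1+1
1+1+1+1+1+1+1+1+1+1+1+1

9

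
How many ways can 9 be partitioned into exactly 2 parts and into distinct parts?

4

Listing the qualifying partitions of 9:
8+1
7+2
6+3
5+4
That's 4 in total.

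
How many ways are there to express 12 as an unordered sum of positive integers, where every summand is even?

The partitions of 12 that satisfy the conditions:
12
2,10
4,8
2,2,8
6,6
2,4,6
2,2,2,6
4,4,4
2,2,4,4
2,2,2,2,4
2,2,2,2,2,2
That's 11 in total.

11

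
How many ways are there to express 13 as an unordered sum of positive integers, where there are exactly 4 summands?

18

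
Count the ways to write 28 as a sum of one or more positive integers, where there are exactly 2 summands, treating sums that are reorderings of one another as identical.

14

Enumerating:
1 + 27
2 + 26
3 + 25
4 + 24
5 + 23
6 + 22
7 + 21
8 + 20
9 + 19
10 + 18
11 + 17
12 + 16
13 + 15
14 + 14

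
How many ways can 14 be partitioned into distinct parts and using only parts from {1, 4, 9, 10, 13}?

Listing the qualifying partitions of 14:
13 + 1
10 + 4
9 + 4 + 1

3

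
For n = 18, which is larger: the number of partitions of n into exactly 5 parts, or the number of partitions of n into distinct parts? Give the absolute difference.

Partitions of 18 into exactly 5 parts: 57.
Partitions of 18 into distinct parts: 46.
|57 − 46| = 11.

11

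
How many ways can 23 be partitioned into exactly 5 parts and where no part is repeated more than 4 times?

141

Counting exhaustively, 141 partitions satisfy the conditions.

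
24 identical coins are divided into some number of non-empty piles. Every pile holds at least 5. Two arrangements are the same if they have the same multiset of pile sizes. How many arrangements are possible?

26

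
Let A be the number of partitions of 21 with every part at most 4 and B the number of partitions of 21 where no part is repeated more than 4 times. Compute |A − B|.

Partitions of 21 with every part at most 4: 120.
Partitions of 21 where no part is repeated more than 4 times: 505.
|120 − 505| = 385.

385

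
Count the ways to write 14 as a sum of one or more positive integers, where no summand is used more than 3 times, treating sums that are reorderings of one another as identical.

82

There are 82 such partitions.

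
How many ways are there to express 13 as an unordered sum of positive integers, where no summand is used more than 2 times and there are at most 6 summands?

44

There are too many to list fully; the first 12 (by largest part) are:
13
12, 1
11, 2
11, 1, 1
10, 3
10, 2, 1
9, 4
9, 3, 1
9, 2, 2
9, 2, 1, 1
8, 5
8, 4, 1
…and 32 more, for 44 total.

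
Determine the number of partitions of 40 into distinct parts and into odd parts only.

A partial list (first 12 by largest part):
1+39
3+37
5+35
7+33
9+31
1+3+5+31
11+29
1+3+7+29
13+27
1+3+9+27
1+5+7+27
15+25
…and 34 more, for 46 total.

46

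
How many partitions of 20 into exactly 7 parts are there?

82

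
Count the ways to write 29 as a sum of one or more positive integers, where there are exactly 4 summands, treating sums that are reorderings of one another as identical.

185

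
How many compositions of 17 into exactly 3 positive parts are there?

120

By stars and bars with positive parts, the count is C(16,2) = 120.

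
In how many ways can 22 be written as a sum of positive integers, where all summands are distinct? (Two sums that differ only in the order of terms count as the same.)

Direct enumeration gives 89 partitions.

89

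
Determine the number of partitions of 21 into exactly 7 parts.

105

There are 105 such partitions.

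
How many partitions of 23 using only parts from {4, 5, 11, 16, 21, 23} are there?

The partitions of 23 that satisfy the conditions:
23
11 + 4 + 4 + 4
5 + 5 + 5 + 4 + 4

3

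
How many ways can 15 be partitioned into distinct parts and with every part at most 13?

25

The partitions of 15 that satisfy the conditions:
2 + 13
3 + 12
1 + 2 + 12
4 + 11
1 + 3 + 11
5 + 10
1 + 4 + 10
2 + 3 + 10
6 + 9
1 + 5 + 9
2 + 4 + 9
1 + 2 + 3 + 9
7 + 8
1 + 6 + 8
2 + 5 + 8
3 + 4 + 8
1 + 2 + 4 + 8
2 + 6 + 7
3 + 5 + 7
1 + 2 + 5 + 7
1 + 3 + 4 + 7
4 + 5 + 6
1 + 3 + 5 + 6
2 + 3 + 4 + 6
1 + 2 + 3 + 4 + 5
That's 25 in total.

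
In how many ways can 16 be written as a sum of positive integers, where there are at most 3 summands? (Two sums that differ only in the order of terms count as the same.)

30

A partial list (first 12 by largest part):
16
15, 1
14, 2
14, 1, 1
13, 3
13, 2, 1
12, 4
12, 3, 1
12, 2, 2
11, 5
11, 4, 1
11, 3, 2
…and 18 more, for 30 total.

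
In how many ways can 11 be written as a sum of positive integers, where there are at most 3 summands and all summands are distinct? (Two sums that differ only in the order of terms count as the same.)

11

Enumerating:
11
10,1
9,2
8,3
8,2,1
7,4
7,3,1
6,5
6,4,1
6,3,2
5,4,2
Counting gives 11.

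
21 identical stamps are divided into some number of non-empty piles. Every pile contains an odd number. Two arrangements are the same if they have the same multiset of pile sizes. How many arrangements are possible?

Systematic enumeration (by largest part, then next-largest, …) yields 76.

76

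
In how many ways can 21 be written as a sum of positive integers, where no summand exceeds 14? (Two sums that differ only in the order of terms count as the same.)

Direct enumeration gives 762 partitions.

762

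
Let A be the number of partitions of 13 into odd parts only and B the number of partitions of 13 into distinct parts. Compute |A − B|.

Partitions of 13 into odd parts only: 18.
Partitions of 13 into distinct parts: 18.
|18 − 18| = 0.

0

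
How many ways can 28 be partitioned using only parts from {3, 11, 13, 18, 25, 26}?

3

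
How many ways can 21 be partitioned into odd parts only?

76

A full systematic count gives 76.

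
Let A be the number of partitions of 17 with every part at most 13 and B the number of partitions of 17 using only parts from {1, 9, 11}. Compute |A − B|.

287

Partitions of 17 with every part at most 13: 290.
Partitions of 17 using only parts from {1, 9, 11}: 3.
|290 − 3| = 287.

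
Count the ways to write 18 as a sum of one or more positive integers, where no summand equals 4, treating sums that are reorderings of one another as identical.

Counting exhaustively, 250 partitions satisfy the conditions.

250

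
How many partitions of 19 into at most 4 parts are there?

94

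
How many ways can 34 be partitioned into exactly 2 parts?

17

Enumerating:
1, 33
2, 32
3, 31
4, 30
5, 29
6, 28
7, 27
8, 26
9, 25
10, 24
11, 23
12, 22
13, 21
14, 20
15, 19
16, 18
17, 17
That's 17 in total.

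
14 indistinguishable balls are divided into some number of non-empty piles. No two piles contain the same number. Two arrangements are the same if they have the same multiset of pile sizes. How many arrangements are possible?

Listing the qualifying partitions of 14:
14
13+1
12+2
11+3
11+2+1
10+4
10+3+1
9+5
9+4+1
9+3+2
8+6
8+5+1
8+4+2
8+3+2+1
7+6+1
7+5+2
7+4+3
7+4+2+1
6+5+3
6+5+2+1
6+4+3+1
5+4+3+2
That's 22 in total.

22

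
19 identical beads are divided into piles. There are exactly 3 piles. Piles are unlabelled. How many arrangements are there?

A partial list (first 12 by largest part):
17 + 1 + 1
16 + 2 + 1
15 + 3 + 1
15 + 2 + 2
14 + 4 + 1
14 + 3 + 2
13 + 5 + 1
13 + 4 + 2
13 + 3 + 3
12 + 6 + 1
12 + 5 + 2
12 + 4 + 3
…and 18 more, for 30 total.

30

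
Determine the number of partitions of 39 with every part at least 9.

34

There are too many to list fully; the first 12 (by largest part) are:
39
30, 9
29, 10
28, 11
27, 12
26, 13
25, 14
24, 15
23, 16
22, 17
21, 18
21, 9, 9
…and 22 more, for 34 total.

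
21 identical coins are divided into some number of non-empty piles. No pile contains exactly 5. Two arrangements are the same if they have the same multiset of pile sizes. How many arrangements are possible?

Counting exhaustively, 561 partitions satisfy the conditions.

561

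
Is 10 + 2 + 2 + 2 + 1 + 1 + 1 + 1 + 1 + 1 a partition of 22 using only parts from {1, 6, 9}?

The parts sum to 22, and the condition 'each summand belongs to {1, 6, 9}' is violated.

No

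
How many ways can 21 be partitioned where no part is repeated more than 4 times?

There are 505 such partitions.

505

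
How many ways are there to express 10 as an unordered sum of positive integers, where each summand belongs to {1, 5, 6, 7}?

Listing the qualifying partitions of 10:
7 + 1 + 1 + 1
6 + 1 + 1 + 1 + 1
5 + 5
5 + 1 + 1 + 1 + 1 + 1
1 + 1 + 1 + 1 + 1 + 1 + 1 + 1 + 1 + 1
That's 5 in total.

5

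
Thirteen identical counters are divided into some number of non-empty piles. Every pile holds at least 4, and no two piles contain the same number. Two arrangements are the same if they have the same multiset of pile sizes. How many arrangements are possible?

The partitions of 13 that satisfy the conditions:
13
9 + 4
8 + 5
7 + 6

4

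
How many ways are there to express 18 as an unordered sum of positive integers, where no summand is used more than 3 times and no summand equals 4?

128

Direct enumeration gives 128 partitions.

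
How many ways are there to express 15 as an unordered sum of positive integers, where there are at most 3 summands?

27

A partial list (first 12 by largest part):
15
14,1
13,2
13,1,1
12,3
12,2,1
11,4
11,3,1
11,2,2
10,5
10,4,1
10,3,2
…and 15 more, for 27 total.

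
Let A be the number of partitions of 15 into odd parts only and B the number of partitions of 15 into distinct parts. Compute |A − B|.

Partitions of 15 into odd parts only: 27.
Partitions of 15 into distinct parts: 27.
|27 − 27| = 0.

0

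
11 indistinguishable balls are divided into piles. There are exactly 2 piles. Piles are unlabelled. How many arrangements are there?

5

The partitions of 11 that satisfy the conditions:
10, 1
9, 2
8, 3
7, 4
6, 5
Counting gives 5.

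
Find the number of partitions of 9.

There are too many to list fully; the first 12 (by largest part) are:
9
8 + 1
7 + 2
7 + 1 + 1
6 + 3
6 + 2 + 1
6 + 1 + 1 + 1
5 + 4
5 + 3 + 1
5 + 2 + 2
5 + 2 + 1 + 1
5 + 1 + 1 + 1 + 1
…and 18 more, for 30 total.

30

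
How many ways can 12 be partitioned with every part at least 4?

Listing the qualifying partitions of 12:
12
8, 4
7, 5
6, 6
4, 4, 4

5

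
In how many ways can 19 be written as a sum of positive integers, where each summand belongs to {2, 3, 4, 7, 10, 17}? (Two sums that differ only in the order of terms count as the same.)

23

They are:
17+2
10+7+2
10+4+3+2
10+3+3+3
10+3+2+2+2
7+7+3+2
7+4+4+4
7+4+4+2+2
7+4+3+3+2
7+4+2+2+2+2
7+3+3+3+3
7+3+3+2+2+2
7+2+2+2+2+2+2
4+4+4+4+3
4+4+4+3+2+2
4+4+3+3+3+2
4+4+3+2+2+2+2
4+3+3+3+3+3
4+3+3+3+2+2+2
4+3+2+2+2+2+2+2
3+3+3+3+3+2+2
3+3+3+2+2+2+2+2
3+2+2+2+2+2+2+2+2
That's 23 in total.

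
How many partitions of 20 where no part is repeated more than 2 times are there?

202

A full systematic count gives 202.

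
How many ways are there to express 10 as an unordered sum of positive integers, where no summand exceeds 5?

A partial list (first 12 by largest part):
5 + 5
5 + 4 + 1
5 + 3 + 2
5 + 3 + 1 + 1
5 + 2 + 2 + 1
5 + 2 + 1 + 1 + 1
5 + 1 + 1 + 1 + 1 + 1
4 + 4 + 2
4 + 4 + 1 + 1
4 + 3 + 3
4 + 3 + 2 + 1
4 + 3 + 1 + 1 + 1
…and 18 more, for 30 total.

30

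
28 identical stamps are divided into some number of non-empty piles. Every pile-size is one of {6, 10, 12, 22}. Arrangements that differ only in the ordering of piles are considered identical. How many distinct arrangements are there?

Enumerating:
22 + 6
12 + 10 + 6
10 + 6 + 6 + 6
Counting gives 3.

3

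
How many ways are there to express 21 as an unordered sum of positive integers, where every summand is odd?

76

Counting exhaustively, 76 partitions satisfy the conditions.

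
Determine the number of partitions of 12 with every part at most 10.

Enumerating by decreasing first part gives 75 partitions in all.

75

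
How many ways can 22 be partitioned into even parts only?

A partial list (first 12 by largest part):
22
20 + 2
18 + 4
18 + 2 + 2
16 + 6
16 + 4 + 2
16 + 2 + 2 + 2
14 + 8
14 + 6 + 2
14 + 4 + 4
14 + 4 + 2 + 2
14 + 2 + 2 + 2 + 2
…and 44 more, for 56 total.

56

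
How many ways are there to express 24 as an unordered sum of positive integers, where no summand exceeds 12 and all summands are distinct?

There are too many to list fully; the first 12 (by largest part) are:
12, 11, 1
12, 10, 2
12, 9, 3
12, 9, 2, 1
12, 8, 4
12, 8, 3, 1
12, 7, 5
12, 7, 4, 1
12, 7, 3, 2
12, 6, 5, 1
12, 6, 4, 2
12, 6, 3, 2, 1
…and 55 more, for 67 total.

67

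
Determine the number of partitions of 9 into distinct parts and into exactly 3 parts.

3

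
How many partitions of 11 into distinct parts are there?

12

They are:
11
10+1
9+2
8+3
8+2+1
7+4
7+3+1
6+5
6+4+1
6+3+2
5+4+2
5+3+2+1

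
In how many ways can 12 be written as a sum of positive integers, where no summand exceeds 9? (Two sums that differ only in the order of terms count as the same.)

73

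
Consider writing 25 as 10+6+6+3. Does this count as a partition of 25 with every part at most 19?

Yes

The parts sum to 25, and the condition 'no summand exceeds 19' holds.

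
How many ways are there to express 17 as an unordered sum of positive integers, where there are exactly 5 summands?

There are too many to list fully; the first 12 (by largest part) are:
1, 1, 1, 1, 13
1, 1, 1, 2, 12
1, 1, 1, 3, 11
1, 1, 2, 2, 11
1, 1, 1, 4, 10
1, 1, 2, 3, 10
1, 2, 2, 2, 10
1, 1, 1, 5, 9
1, 1, 2, 4, 9
1, 1, 3, 3, 9
1, 2, 2, 3, 9
2, 2, 2, 2, 9
…and 35 more, for 47 total.

47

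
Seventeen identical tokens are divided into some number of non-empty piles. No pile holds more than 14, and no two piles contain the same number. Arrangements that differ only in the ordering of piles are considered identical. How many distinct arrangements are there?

35

A partial list (first 12 by largest part):
14,3
14,2,1
13,4
13,3,1
12,5
12,4,1
12,3,2
11,6
11,5,1
11,4,2
11,3,2,1
10,7
…and 23 more, for 35 total.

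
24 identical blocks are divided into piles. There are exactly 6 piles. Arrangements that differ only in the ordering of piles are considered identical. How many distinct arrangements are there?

199

A full systematic count gives 199.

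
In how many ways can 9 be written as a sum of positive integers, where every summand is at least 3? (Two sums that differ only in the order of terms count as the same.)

4

Enumerating:
9
3+6
4+5
3+3+3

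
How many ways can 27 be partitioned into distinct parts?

Enumerating by decreasing first part gives 192 partitions in all.

192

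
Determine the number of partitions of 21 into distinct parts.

76

Direct enumeration gives 76 partitions.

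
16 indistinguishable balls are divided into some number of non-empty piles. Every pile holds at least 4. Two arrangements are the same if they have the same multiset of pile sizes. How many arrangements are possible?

11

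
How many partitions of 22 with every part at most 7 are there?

522

There are 522 such partitions.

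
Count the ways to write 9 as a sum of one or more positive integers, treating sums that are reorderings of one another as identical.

A partial list (first 12 by largest part):
9
8,1
7,2
7,1,1
6,3
6,2,1
6,1,1,1
5,4
5,3,1
5,2,2
5,2,1,1
5,1,1,1,1
…and 18 more, for 30 total.

30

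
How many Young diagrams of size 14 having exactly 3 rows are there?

16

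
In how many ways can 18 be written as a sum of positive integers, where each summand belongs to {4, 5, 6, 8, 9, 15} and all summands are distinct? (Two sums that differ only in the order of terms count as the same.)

Enumerating:
9, 5, 4
8, 6, 4

2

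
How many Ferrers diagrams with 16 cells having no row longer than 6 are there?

There are 136 such partitions.

136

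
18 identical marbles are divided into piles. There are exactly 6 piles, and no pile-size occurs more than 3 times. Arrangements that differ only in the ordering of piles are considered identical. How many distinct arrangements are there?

There are too many to list fully; the first 12 (by largest part) are:
1 + 1 + 1 + 2 + 2 + 11
1 + 1 + 1 + 2 + 3 + 10
1 + 1 + 2 + 2 + 2 + 10
1 + 1 + 1 + 2 + 4 + 9
1 + 1 + 1 + 3 + 3 + 9
1 + 1 + 2 + 2 + 3 + 9
1 + 1 + 1 + 2 + 5 + 8
1 + 1 + 1 + 3 + 4 + 8
1 + 1 + 2 + 2 + 4 + 8
1 + 1 + 2 + 3 + 3 + 8
1 + 2 + 2 + 2 + 3 + 8
1 + 1 + 1 + 2 + 6 + 7
…and 30 more, for 42 total.

42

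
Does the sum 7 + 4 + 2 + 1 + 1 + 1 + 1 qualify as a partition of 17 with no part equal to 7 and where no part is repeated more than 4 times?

The parts sum to 17, and the condition 'no summand equals 7' is violated.

No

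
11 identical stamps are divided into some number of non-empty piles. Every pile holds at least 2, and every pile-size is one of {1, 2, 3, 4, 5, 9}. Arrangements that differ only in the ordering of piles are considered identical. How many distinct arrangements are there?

8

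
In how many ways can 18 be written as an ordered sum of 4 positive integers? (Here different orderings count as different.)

Place 3 bars in the 17 internal gaps of a row of 18 dots: C(17,3) = 680.

680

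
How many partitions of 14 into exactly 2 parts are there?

They are:
13,1
12,2
11,3
10,4
9,5
8,6
7,7
That's 7 in total.

7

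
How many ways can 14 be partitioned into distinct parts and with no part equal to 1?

The partitions of 14 that satisfy the conditions:
14
12+2
11+3
10+4
9+5
9+3+2
8+6
8+4+2
7+5+2
7+4+3
6+5+3
5+4+3+2
Counting gives 12.

12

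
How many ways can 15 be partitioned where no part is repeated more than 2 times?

A partial list (first 12 by largest part):
15
1 + 14
2 + 13
1 + 1 + 13
3 + 12
1 + 2 + 12
4 + 11
1 + 3 + 11
2 + 2 + 11
1 + 1 + 2 + 11
5 + 10
1 + 4 + 10
…and 58 more, for 70 total.

70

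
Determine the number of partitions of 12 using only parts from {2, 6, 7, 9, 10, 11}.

4

Enumerating:
10, 2
6, 6
6, 2, 2, 2
2, 2, 2, 2, 2, 2
That's 4 in total.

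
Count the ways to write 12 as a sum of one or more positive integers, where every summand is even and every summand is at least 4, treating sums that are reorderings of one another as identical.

4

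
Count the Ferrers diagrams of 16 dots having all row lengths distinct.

A partial list (first 12 by largest part):
16
1, 15
2, 14
3, 13
1, 2, 13
4, 12
1, 3, 12
5, 11
1, 4, 11
2, 3, 11
6, 10
1, 5, 10
…and 20 more, for 32 total.

32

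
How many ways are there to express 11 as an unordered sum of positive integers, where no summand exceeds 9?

There are too many to list fully; the first 12 (by largest part) are:
2 + 9
1 + 1 + 9
3 + 8
1 + 2 + 8
1 + 1 + 1 + 8
4 + 7
1 + 3 + 7
2 + 2 + 7
1 + 1 + 2 + 7
1 + 1 + 1 + 1 + 7
5 + 6
1 + 4 + 6
…and 42 more, for 54 total.

54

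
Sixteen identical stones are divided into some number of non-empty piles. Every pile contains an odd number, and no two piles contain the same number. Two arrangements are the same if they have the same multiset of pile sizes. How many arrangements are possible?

Enumerating:
15 + 1
13 + 3
11 + 5
9 + 7
7 + 5 + 3 + 1

5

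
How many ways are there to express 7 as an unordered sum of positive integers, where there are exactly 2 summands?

3

Listing the qualifying partitions of 7:
6, 1
5, 2
4, 3
That's 3 in total.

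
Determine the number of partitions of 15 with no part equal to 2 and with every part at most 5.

There are too many to list fully; the first 12 (by largest part) are:
5, 5, 5
1, 4, 5, 5
1, 1, 3, 5, 5
1, 1, 1, 1, 1, 5, 5
1, 1, 4, 4, 5
3, 3, 4, 5
1, 1, 1, 3, 4, 5
1, 1, 1, 1, 1, 1, 4, 5
1, 3, 3, 3, 5
1, 1, 1, 1, 3, 3, 5
1, 1, 1, 1, 1, 1, 1, 3, 5
1, 1, 1, 1, 1, 1, 1, 1, 1, 1, 5
…and 15 more, for 27 total.

27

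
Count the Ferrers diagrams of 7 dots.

They are:
7
6, 1
5, 2
5, 1, 1
4, 3
4, 2, 1
4, 1, 1, 1
3, 3, 1
3, 2, 2
3, 2, 1, 1
3, 1, 1, 1, 1
2, 2, 2, 1
2, 2, 1, 1, 1
2, 1, 1, 1, 1, 1
1, 1, 1, 1, 1, 1, 1
Counting gives 15.

15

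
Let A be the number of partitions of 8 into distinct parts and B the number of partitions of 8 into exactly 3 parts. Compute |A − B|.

Partitions of 8 into distinct parts: 6.
Partitions of 8 into exactly 3 parts: 5.
|6 − 5| = 1.

1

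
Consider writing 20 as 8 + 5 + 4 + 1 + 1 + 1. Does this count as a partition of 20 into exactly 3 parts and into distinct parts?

No

The parts sum to 20, and the condition 'there are exactly 3 summands' is violated.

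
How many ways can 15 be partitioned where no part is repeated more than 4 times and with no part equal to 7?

108

There are 108 such partitions.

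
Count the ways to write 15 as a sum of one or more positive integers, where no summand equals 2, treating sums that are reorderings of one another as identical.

75

Systematic enumeration (by largest part, then next-largest, …) yields 75.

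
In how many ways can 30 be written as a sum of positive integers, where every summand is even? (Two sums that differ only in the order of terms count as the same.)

176

Direct enumeration gives 176 partitions.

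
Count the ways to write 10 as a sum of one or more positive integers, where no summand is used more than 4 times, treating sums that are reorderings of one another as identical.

34

There are too many to list fully; the first 12 (by largest part) are:
10
1+9
2+8
1+1+8
3+7
1+2+7
1+1+1+7
4+6
1+3+6
2+2+6
1+1+2+6
1+1+1+1+6
…and 22 more, for 34 total.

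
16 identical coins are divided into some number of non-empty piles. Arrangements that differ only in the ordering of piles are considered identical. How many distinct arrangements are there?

231

Counting exhaustively, 231 partitions satisfy the conditions.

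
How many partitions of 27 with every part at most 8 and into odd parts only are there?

A partial list (first 12 by largest part):
7 + 7 + 7 + 5 + 1
7 + 7 + 7 + 3 + 3
7 + 7 + 7 + 3 + 1 + 1 + 1
7 + 7 + 7 + 1 + 1 + 1 + 1 + 1 + 1
7 + 7 + 5 + 5 + 3
7 + 7 + 5 + 5 + 1 + 1 + 1
7 + 7 + 5 + 3 + 3 + 1 + 1
7 + 7 + 5 + 3 + 1 + 1 + 1 + 1 + 1
7 + 7 + 5 + 1 + 1 + 1 + 1 + 1 + 1 + 1 + 1
7 + 7 + 3 + 3 + 3 + 3 + 1
7 + 7 + 3 + 3 + 3 + 1 + 1 + 1 + 1
7 + 7 + 3 + 3 + 1 + 1 + 1 + 1 + 1 + 1 + 1
…and 55 more, for 67 total.

67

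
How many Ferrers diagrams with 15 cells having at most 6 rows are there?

A full systematic count gives 110.

110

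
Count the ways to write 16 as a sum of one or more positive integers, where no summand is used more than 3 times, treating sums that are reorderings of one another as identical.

132

Counting exhaustively, 132 partitions satisfy the conditions.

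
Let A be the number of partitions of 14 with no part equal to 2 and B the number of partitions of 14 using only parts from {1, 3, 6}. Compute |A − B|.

49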